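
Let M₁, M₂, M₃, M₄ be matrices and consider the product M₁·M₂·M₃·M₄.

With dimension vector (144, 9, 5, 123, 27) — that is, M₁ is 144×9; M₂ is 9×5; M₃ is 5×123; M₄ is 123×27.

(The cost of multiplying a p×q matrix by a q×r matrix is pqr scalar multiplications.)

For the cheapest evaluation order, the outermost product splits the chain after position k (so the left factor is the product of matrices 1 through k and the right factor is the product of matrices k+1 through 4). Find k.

Adjacent pairs: M₁M₂ = 144·9·5 = 6480; M₂M₃ = 9·5·123 = 5535; M₃M₄ = 5·123·27 = 16605.
Length 3: M₁..M₃: k=1: 0+5535+144·9·123=164943; k=2: 6480+0+144·5·123=95040 → min 95040 | M₂..M₄: k=2: 0+16605+9·5·27=17820; k=3: 5535+0+9·123·27=35424 → min 17820.
Top-level splits: k=1: (M₁..M₁)·(M₂..M₄) → 0+17820+144·9·27 = 52812; k=2: (M₁..M₂)·(M₃..M₄) → 6480+16605+144·5·27 = 42525; k=3: (M₁..M₃)·(M₄..M₄) → 95040+0+144·123·27 = 573264.
Best split is after M₂, i.e. k = 2.

2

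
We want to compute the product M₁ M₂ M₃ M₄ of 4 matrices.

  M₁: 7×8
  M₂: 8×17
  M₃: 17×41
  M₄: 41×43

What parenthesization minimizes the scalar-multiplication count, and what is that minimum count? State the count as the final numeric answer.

18172

Adjacent pairs: M₁M₂ = 7·8·17 = 952; M₂M₃ = 8·17·41 = 5576; M₃M₄ = 17·41·43 = 29971.
Length 3: M₁..M₃: k=1: 0+5576+7·8·41=7872; k=2: 952+0+7·17·41=5831 → min 5831 | M₂..M₄: k=2: 0+29971+8·17·43=35819; k=3: 5576+0+8·41·43=19680 → min 19680.
Length 4: M₁..M₄: k=1: 0+19680+7·8·43=22088; k=2: 952+29971+7·17·43=36040; k=3: 5831+0+7·41·43=18172 → min 18172.
Optimal parenthesization: (((M₁ M₂) M₃) M₄) with cost 18172.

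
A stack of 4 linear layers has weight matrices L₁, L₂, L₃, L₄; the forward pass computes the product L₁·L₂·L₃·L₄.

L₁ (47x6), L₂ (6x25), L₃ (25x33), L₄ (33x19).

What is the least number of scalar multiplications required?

Adjacent pairs: L₁L₂ = 47·6·25 = 7050; L₂L₃ = 6·25·33 = 4950; L₃L₄ = 25·33·19 = 15675.
Length 3: L₁..L₃: k=1: 0+4950+47·6·33=14256; k=2: 7050+0+47·25·33=45825 → min 14256 | L₂..L₄: k=2: 0+15675+6·25·19=18525; k=3: 4950+0+6·33·19=8712 → min 8712.
Length 4: L₁..L₄: k=1: 0+8712+47·6·19=14070; k=2: 7050+15675+47·25·19=45050; k=3: 14256+0+47·33·19=43725 → min 14070.
Optimal order: (L₁·((L₂·L₃)·L₄)) with cost 14070.

14070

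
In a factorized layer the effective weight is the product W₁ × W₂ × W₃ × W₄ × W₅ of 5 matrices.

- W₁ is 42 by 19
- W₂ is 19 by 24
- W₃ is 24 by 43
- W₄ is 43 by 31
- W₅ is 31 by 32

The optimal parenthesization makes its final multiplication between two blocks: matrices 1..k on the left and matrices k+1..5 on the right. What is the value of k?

1

Adjacent pairs: W₁W₂ = 42·19·24 = 19152; W₂W₃ = 19·24·43 = 19608; W₃W₄ = 24·43·31 = 31992; W₄W₅ = 43·31·32 = 42656.
Length 3: W₁..W₃: k=1: 0+19608+42·19·43=53922; k=2: 19152+0+42·24·43=62496 → min 53922 | W₂..W₄: k=2: 0+31992+19·24·31=46128; k=3: 19608+0+19·43·31=44935 → min 44935 | W₃..W₅: k=3: 0+42656+24·43·32=75680; k=4: 31992+0+24·31·32=55800 → min 55800.
Length 4: W₁..W₄: k=1: 0+44935+42·19·31=69673; k=2: 19152+31992+42·24·31=82392; k=3: 53922+0+42·43·31=109908 → min 69673 | W₂..W₅: k=2: 0+55800+19·24·32=70392; k=3: 19608+42656+19·43·32=88408; k=4: 44935+0+19·31·32=63783 → min 63783.
Top-level splits: k=1: (W₁..W₁)·(W₂..W₅) → 0+63783+42·19·32 = 89319; k=2: (W₁..W₂)·(W₃..W₅) → 19152+55800+42·24·32 = 107208; k=3: (W₁..W₃)·(W₄..W₅) → 53922+42656+42·43·32 = 154370; k=4: (W₁..W₄)·(W₅..W₅) → 69673+0+42·31·32 = 111337.
Best split is after W₁, i.e. k = 1.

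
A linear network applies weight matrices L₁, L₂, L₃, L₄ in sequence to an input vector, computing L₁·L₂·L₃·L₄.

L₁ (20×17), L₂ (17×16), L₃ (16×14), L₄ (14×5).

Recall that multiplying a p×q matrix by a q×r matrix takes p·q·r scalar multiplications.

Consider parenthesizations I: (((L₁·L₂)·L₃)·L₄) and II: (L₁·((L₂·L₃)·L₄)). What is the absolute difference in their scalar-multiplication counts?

4622

Order I = (((L₁·L₂)·L₃)·L₄): (L₁·L₂): 20×17 by 17×16 → 20×16, cost 20·17·16 = 5440; ((L₁·L₂)·L₃): 20×16 by 16×14 → 20×14, cost 20·16·14 = 4480; cumulative 9920; (((L₁·L₂)·L₃)·L₄): 20×14 by 14×5 → 20×5, cost 20·14·5 = 1400; cumulative 11320. Total 11320.
Order II = (L₁·((L₂·L₃)·L₄)): (L₂·L₃): 17×16 by 16×14 → 17×14, cost 17·16·14 = 3808; ((L₂·L₃)·L₄): 17×14 by 14×5 → 17×5, cost 17·14·5 = 1190; cumulative 4998; (L₁·((L₂·L₃)·L₄)): 20×17 by 17×5 → 20×5, cost 20·17·5 = 1700; cumulative 6698. Total 6698.
Difference: |11320 − 6698| = 4622.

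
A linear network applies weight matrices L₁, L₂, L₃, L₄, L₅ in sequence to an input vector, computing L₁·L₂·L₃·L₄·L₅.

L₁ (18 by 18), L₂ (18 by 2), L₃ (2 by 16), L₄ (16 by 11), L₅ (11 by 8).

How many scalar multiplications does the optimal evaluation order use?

Adjacent pairs: L₁L₂ = 18·18·2 = 648; L₂L₃ = 18·2·16 = 576; L₃L₄ = 2·16·11 = 352; L₄L₅ = 16·11·8 = 1408.
Length 3: L₁..L₃: k=1: 0+576+18·18·16=5760; k=2: 648+0+18·2·16=1224 → min 1224 | L₂..L₄: k=2: 0+352+18·2·11=748; k=3: 576+0+18·16·11=3744 → min 748 | L₃..L₅: k=3: 0+1408+2·16·8=1664; k=4: 352+0+2·11·8=528 → min 528.
Length 4: L₁..L₄: k=1: 0+748+18·18·11=4312; k=2: 648+352+18·2·11=1396; k=3: 1224+0+18·16·11=4392 → min 1396 | L₂..L₅: k=2: 0+528+18·2·8=816; k=3: 576+1408+18·16·8=4288; k=4: 748+0+18·11·8=2332 → min 816.
Length 5: L₁..L₅: k=1: 0+816+18·18·8=3408; k=2: 648+528+18·2·8=1464; k=3: 1224+1408+18·16·8=4936; k=4: 1396+0+18·11·8=2980 → min 1464.
Optimal order: ((L₁·L₂)·((L₃·L₄)·L₅)) with cost 1464.

1464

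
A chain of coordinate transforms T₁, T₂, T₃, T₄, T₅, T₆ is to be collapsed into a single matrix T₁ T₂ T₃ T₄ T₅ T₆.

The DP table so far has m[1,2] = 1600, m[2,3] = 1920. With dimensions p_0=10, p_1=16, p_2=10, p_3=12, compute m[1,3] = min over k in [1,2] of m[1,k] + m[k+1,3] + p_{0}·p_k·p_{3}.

2800

m[1,3] = min over k∈[1,2] of m[1,k]+m[k+1,3]+p_{0}·p_k·p_{3}.
k=1: 0 + 1920 + 10·16·12 = 3840; k=2: 1600 + 0 + 10·10·12 = 2800.
Minimum: 2800 at k=2.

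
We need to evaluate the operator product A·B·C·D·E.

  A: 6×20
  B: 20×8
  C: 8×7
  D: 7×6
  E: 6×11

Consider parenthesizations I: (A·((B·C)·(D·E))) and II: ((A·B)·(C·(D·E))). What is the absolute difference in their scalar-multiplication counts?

1876

Order I = (A·((B·C)·(D·E))): (B·C): 20×8 by 8×7 → 20×7, cost 20·8·7 = 1120; (D·E): 7×6 by 6×11 → 7×11, cost 7·6·11 = 462; ((B·C)·(D·E)): 20×7 by 7×11 → 20×11, cost 20·7·11 = 1540; cumulative 3122; (A·((B·C)·(D·E))): 6×20 by 20×11 → 6×11, cost 6·20·11 = 1320; cumulative 4442. Total 4442.
Order II = ((A·B)·(C·(D·E))): (A·B): 6×20 by 20×8 → 6×8, cost 6·20·8 = 960; (D·E): 7×6 by 6×11 → 7×11, cost 7·6·11 = 462; (C·(D·E)): 8×7 by 7×11 → 8×11, cost 8·7·11 = 616; cumulative 1078; ((A·B)·(C·(D·E))): 6×8 by 8×11 → 6×11, cost 6·8·11 = 528; cumulative 2566. Total 2566.
Difference: |4442 − 2566| = 1876.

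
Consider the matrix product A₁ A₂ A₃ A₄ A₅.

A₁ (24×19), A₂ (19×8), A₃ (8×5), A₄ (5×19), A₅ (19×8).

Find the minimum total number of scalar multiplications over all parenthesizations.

4760

Adjacent pairs: A₁A₂ = 24·19·8 = 3648; A₂A₃ = 19·8·5 = 760; A₃A₄ = 8·5·19 = 760; A₄A₅ = 5·19·8 = 760.
Length 3: A₁..A₃: k=1: 0+760+24·19·5=3040; k=2: 3648+0+24·8·5=4608 → min 3040 | A₂..A₄: k=2: 0+760+19·8·19=3648; k=3: 760+0+19·5·19=2565 → min 2565 | A₃..A₅: k=3: 0+760+8·5·8=1080; k=4: 760+0+8·19·8=1976 → min 1080.
Length 4: A₁..A₄: k=1: 0+2565+24·19·19=11229; k=2: 3648+760+24·8·19=8056; k=3: 3040+0+24·5·19=5320 → min 5320 | A₂..A₅: k=2: 0+1080+19·8·8=2296; k=3: 760+760+19·5·8=2280; k=4: 2565+0+19·19·8=5453 → min 2280.
Length 5: A₁..A₅: k=1: 0+2280+24·19·8=5928; k=2: 3648+1080+24·8·8=6264; k=3: 3040+760+24·5·8=4760; k=4: 5320+0+24·19·8=8968 → min 4760.
Optimal order: ((A₁ (A₂ A₃)) (A₄ A₅)) with cost 4760.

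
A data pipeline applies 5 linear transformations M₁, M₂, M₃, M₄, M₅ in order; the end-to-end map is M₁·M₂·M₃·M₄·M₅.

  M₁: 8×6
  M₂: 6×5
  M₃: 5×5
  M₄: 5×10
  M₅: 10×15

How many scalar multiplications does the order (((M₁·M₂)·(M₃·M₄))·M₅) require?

2090

(M₁·M₂): 8×6 by 6×5 → 8×5, cost 8·6·5 = 240
(M₃·M₄): 5×5 by 5×10 → 5×10, cost 5·5·10 = 250
((M₁·M₂)·(M₃·M₄)): 8×5 by 5×10 → 8×10, cost 8·5·10 = 400; cumulative 890
(((M₁·M₂)·(M₃·M₄))·M₅): 8×10 by 10×15 → 8×15, cost 8·10·15 = 1200; cumulative 2090
Total: 2090 scalar multiplications.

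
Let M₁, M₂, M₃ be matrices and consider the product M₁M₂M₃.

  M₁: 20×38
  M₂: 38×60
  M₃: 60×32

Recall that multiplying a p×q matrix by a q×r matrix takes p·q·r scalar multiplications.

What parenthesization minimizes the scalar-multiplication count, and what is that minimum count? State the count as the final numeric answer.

(M₁(M₂M₃)): cost 97280.
((M₁M₂)M₃): cost 84000.
Optimal: ((M₁M₂)M₃) with cost 84000.

84000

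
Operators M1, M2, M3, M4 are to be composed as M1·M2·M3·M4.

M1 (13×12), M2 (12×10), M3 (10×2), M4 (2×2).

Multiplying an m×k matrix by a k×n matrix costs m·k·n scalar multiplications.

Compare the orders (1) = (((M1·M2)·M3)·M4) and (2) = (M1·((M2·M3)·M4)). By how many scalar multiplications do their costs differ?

Order (1) = (((M1·M2)·M3)·M4): (M1·M2): 13×12 by 12×10 → 13×10, cost 13·12·10 = 1560; ((M1·M2)·M3): 13×10 by 10×2 → 13×2, cost 13·10·2 = 260; cumulative 1820; (((M1·M2)·M3)·M4): 13×2 by 2×2 → 13×2, cost 13·2·2 = 52; cumulative 1872. Total 1872.
Order (2) = (M1·((M2·M3)·M4)): (M2·M3): 12×10 by 10×2 → 12×2, cost 12·10·2 = 240; ((M2·M3)·M4): 12×2 by 2×2 → 12×2, cost 12·2·2 = 48; cumulative 288; (M1·((M2·M3)·M4)): 13×12 by 12×2 → 13×2, cost 13·12·2 = 312; cumulative 600. Total 600.
Difference: |1872 − 600| = 1272.

1272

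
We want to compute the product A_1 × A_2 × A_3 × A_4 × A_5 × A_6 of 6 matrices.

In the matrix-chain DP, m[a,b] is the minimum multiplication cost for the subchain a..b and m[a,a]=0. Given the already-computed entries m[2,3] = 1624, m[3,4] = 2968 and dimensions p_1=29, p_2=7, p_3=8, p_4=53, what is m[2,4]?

m[2,4] = min over k∈[2,3] of m[2,k]+m[k+1,4]+p_{1}·p_k·p_{4}.
k=2: 0 + 2968 + 29·7·53 = 13727; k=3: 1624 + 0 + 29·8·53 = 13920.
Minimum: 13727 at k=2.

13727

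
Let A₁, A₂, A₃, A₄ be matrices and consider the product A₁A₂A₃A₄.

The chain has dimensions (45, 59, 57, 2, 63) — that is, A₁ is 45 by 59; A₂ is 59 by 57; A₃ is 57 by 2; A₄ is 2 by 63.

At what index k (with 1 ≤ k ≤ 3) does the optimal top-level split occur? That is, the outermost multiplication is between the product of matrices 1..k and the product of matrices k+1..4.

3

Adjacent pairs: A₁A₂ = 45·59·57 = 151335; A₂A₃ = 59·57·2 = 6726; A₃A₄ = 57·2·63 = 7182.
Length 3: A₁..A₃: k=1: 0+6726+45·59·2=12036; k=2: 151335+0+45·57·2=156465 → min 12036 | A₂..A₄: k=2: 0+7182+59·57·63=219051; k=3: 6726+0+59·2·63=14160 → min 14160.
Top-level splits: k=1: (A₁..A₁)·(A₂..A₄) → 0+14160+45·59·63 = 181425; k=2: (A₁..A₂)·(A₃..A₄) → 151335+7182+45·57·63 = 320112; k=3: (A₁..A₃)·(A₄..A₄) → 12036+0+45·2·63 = 17706.
Best split is after A₃, i.e. k = 3.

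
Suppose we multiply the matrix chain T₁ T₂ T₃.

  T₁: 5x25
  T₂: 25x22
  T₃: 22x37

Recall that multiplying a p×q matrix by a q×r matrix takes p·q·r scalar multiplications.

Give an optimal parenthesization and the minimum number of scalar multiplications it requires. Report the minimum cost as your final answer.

(T₁ (T₂ T₃)): cost 24975.
((T₁ T₂) T₃): cost 6820.
Optimal: ((T₁ T₂) T₃) with cost 6820.

6820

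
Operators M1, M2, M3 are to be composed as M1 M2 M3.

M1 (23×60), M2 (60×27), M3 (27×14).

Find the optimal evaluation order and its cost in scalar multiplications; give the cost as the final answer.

(M1 (M2 M3)): cost 42000.
((M1 M2) M3): cost 45954.
Optimal: (M1 (M2 M3)) with cost 42000.

42000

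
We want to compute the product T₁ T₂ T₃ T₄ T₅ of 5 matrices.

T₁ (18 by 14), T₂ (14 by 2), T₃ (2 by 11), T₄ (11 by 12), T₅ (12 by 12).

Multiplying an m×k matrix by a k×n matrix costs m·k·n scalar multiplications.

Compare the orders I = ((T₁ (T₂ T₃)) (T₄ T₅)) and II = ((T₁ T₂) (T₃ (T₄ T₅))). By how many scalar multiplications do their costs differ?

Order I = ((T₁ (T₂ T₃)) (T₄ T₅)): (T₂ T₃): 14×2 by 2×11 → 14×11, cost 14·2·11 = 308; (T₁ (T₂ T₃)): 18×14 by 14×11 → 18×11, cost 18·14·11 = 2772; cumulative 3080; (T₄ T₅): 11×12 by 12×12 → 11×12, cost 11·12·12 = 1584; ((T₁ (T₂ T₃)) (T₄ T₅)): 18×11 by 11×12 → 18×12, cost 18·11·12 = 2376; cumulative 7040. Total 7040.
Order II = ((T₁ T₂) (T₃ (T₄ T₅))): (T₁ T₂): 18×14 by 14×2 → 18×2, cost 18·14·2 = 504; (T₄ T₅): 11×12 by 12×12 → 11×12, cost 11·12·12 = 1584; (T₃ (T₄ T₅)): 2×11 by 11×12 → 2×12, cost 2·11·12 = 264; cumulative 1848; ((T₁ T₂) (T₃ (T₄ T₅))): 18×2 by 2×12 → 18×12, cost 18·2·12 = 432; cumulative 2784. Total 2784.
Difference: |7040 − 2784| = 4256.

4256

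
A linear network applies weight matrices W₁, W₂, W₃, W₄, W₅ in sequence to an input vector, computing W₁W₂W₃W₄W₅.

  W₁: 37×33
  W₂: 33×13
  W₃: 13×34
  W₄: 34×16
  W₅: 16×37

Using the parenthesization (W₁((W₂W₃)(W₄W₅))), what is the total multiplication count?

121405

(W₂W₃): 33×13 by 13×34 → 33×34, cost 33·13·34 = 14586
(W₄W₅): 34×16 by 16×37 → 34×37, cost 34·16·37 = 20128
((W₂W₃)(W₄W₅)): 33×34 by 34×37 → 33×37, cost 33·34·37 = 41514; cumulative 76228
(W₁((W₂W₃)(W₄W₅))): 37×33 by 33×37 → 37×37, cost 37·33·37 = 45177; cumulative 121405
Total: 121405 scalar multiplications.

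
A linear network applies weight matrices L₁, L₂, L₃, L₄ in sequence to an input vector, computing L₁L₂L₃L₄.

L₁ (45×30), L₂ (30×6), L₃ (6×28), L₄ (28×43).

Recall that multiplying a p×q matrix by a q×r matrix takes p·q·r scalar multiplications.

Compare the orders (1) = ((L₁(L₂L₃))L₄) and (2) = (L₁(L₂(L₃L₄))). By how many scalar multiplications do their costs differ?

Order (1) = ((L₁(L₂L₃))L₄): (L₂L₃): 30×6 by 6×28 → 30×28, cost 30·6·28 = 5040; (L₁(L₂L₃)): 45×30 by 30×28 → 45×28, cost 45·30·28 = 37800; cumulative 42840; ((L₁(L₂L₃))L₄): 45×28 by 28×43 → 45×43, cost 45·28·43 = 54180; cumulative 97020. Total 97020.
Order (2) = (L₁(L₂(L₃L₄))): (L₃L₄): 6×28 by 28×43 → 6×43, cost 6·28·43 = 7224; (L₂(L₃L₄)): 30×6 by 6×43 → 30×43, cost 30·6·43 = 7740; cumulative 14964; (L₁(L₂(L₃L₄))): 45×30 by 30×43 → 45×43, cost 45·30·43 = 58050; cumulative 73014. Total 73014.
Difference: |97020 − 73014| = 24006.

24006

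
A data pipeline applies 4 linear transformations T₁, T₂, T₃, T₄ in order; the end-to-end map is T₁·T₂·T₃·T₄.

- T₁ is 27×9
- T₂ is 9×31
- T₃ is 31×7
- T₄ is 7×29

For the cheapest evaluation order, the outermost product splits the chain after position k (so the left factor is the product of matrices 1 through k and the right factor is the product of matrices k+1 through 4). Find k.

Adjacent pairs: T₁T₂ = 27·9·31 = 7533; T₂T₃ = 9·31·7 = 1953; T₃T₄ = 31·7·29 = 6293.
Length 3: T₁..T₃: k=1: 0+1953+27·9·7=3654; k=2: 7533+0+27·31·7=13392 → min 3654 | T₂..T₄: k=2: 0+6293+9·31·29=14384; k=3: 1953+0+9·7·29=3780 → min 3780.
Top-level splits: k=1: (T₁..T₁)·(T₂..T₄) → 0+3780+27·9·29 = 10827; k=2: (T₁..T₂)·(T₃..T₄) → 7533+6293+27·31·29 = 38099; k=3: (T₁..T₃)·(T₄..T₄) → 3654+0+27·7·29 = 9135.
Best split is after T₃, i.e. k = 3.

3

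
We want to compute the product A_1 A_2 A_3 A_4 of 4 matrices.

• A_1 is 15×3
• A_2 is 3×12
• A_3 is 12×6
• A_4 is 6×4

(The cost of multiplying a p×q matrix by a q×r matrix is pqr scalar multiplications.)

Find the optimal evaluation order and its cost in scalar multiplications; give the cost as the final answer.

468

Adjacent pairs: A_1A_2 = 15·3·12 = 540; A_2A_3 = 3·12·6 = 216; A_3A_4 = 12·6·4 = 288.
Length 3: A_1..A_3: k=1: 0+216+15·3·6=486; k=2: 540+0+15·12·6=1620 → min 486 | A_2..A_4: k=2: 0+288+3·12·4=432; k=3: 216+0+3·6·4=288 → min 288.
Length 4: A_1..A_4: k=1: 0+288+15·3·4=468; k=2: 540+288+15·12·4=1548; k=3: 486+0+15·6·4=846 → min 468.
Optimal parenthesization: (A_1 ((A_2 A_3) A_4)) with cost 468.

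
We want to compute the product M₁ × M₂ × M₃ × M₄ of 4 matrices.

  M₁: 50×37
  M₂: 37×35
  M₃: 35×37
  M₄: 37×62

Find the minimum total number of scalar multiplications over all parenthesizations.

231065

Adjacent pairs: M₁M₂ = 50·37·35 = 64750; M₂M₃ = 37·35·37 = 47915; M₃M₄ = 35·37·62 = 80290.
Length 3: M₁..M₃: k=1: 0+47915+50·37·37=116365; k=2: 64750+0+50·35·37=129500 → min 116365 | M₂..M₄: k=2: 0+80290+37·35·62=160580; k=3: 47915+0+37·37·62=132793 → min 132793.
Length 4: M₁..M₄: k=1: 0+132793+50·37·62=247493; k=2: 64750+80290+50·35·62=253540; k=3: 116365+0+50·37·62=231065 → min 231065.
Optimal order: ((M₁ × (M₂ × M₃)) × M₄) with cost 231065.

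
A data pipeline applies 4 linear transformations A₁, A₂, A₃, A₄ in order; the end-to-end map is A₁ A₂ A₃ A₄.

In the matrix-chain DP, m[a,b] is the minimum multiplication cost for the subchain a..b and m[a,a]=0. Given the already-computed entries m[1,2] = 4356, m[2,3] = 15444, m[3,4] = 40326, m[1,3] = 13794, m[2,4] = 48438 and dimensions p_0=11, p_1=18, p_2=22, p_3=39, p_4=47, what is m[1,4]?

33957

m[1,4] = min over k∈[1,3] of m[1,k]+m[k+1,4]+p_{0}·p_k·p_{4}.
k=1: 0 + 48438 + 11·18·47 = 57744; k=2: 4356 + 40326 + 11·22·47 = 56056; k=3: 13794 + 0 + 11·39·47 = 33957.
Minimum: 33957 at k=3.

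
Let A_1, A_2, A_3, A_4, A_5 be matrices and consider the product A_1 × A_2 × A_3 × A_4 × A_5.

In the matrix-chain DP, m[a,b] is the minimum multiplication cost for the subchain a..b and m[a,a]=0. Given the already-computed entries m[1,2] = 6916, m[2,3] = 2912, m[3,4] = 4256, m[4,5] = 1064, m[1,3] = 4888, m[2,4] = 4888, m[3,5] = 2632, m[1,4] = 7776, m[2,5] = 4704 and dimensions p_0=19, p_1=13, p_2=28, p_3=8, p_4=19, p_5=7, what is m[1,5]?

m[1,5] = min over k∈[1,4] of m[1,k]+m[k+1,5]+p_{0}·p_k·p_{5}.
k=1: 0 + 4704 + 19·13·7 = 6433; k=2: 6916 + 2632 + 19·28·7 = 13272; k=3: 4888 + 1064 + 19·8·7 = 7016; k=4: 7776 + 0 + 19·19·7 = 10303.
Minimum: 6433 at k=1.

6433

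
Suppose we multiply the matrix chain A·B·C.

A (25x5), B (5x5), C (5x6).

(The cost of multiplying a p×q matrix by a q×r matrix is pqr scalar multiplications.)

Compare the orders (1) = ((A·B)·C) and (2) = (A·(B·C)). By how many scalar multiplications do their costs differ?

475

Order (1) = ((A·B)·C): (A·B): 25×5 by 5×5 → 25×5, cost 25·5·5 = 625; ((A·B)·C): 25×5 by 5×6 → 25×6, cost 25·5·6 = 750; cumulative 1375. Total 1375.
Order (2) = (A·(B·C)): (B·C): 5×5 by 5×6 → 5×6, cost 5·5·6 = 150; (A·(B·C)): 25×5 by 5×6 → 25×6, cost 25·5·6 = 750; cumulative 900. Total 900.
Difference: |1375 − 900| = 475.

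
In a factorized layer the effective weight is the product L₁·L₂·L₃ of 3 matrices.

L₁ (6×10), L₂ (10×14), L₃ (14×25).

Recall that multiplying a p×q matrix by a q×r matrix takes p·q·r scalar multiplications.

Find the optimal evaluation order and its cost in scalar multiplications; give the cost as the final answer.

(L₁·(L₂·L₃)): cost 5000.
((L₁·L₂)·L₃): cost 2940.
Optimal: ((L₁·L₂)·L₃) with cost 2940.

2940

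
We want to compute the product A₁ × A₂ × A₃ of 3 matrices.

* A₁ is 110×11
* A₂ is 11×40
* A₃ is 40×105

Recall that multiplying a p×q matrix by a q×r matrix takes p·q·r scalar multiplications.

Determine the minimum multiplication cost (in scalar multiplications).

Order (A₁ × (A₂ × A₃)): (A₂ × A₃): 11×40 by 40×105 → 11×105, cost 11·40·105 = 46200; (A₁ × (A₂ × A₃)): 110×11 by 11×105 → 110×105, cost 110·11·105 = 127050; cumulative 173250. Total 173250.
Order ((A₁ × A₂) × A₃): (A₁ × A₂): 110×11 by 11×40 → 110×40, cost 110·11·40 = 48400; ((A₁ × A₂) × A₃): 110×40 by 40×105 → 110×105, cost 110·40·105 = 462000; cumulative 510400. Total 510400.
Minimum: 173250.

173250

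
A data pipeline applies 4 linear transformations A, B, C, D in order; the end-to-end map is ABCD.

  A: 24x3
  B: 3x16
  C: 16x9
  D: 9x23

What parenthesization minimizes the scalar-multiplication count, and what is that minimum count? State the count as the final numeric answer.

2709

Adjacent pairs: AB = 24·3·16 = 1152; BC = 3·16·9 = 432; CD = 16·9·23 = 3312.
Length 3: A..C: k=1: 0+432+24·3·9=1080; k=2: 1152+0+24·16·9=4608 → min 1080 | B..D: k=2: 0+3312+3·16·23=4416; k=3: 432+0+3·9·23=1053 → min 1053.
Length 4: A..D: k=1: 0+1053+24·3·23=2709; k=2: 1152+3312+24·16·23=13296; k=3: 1080+0+24·9·23=6048 → min 2709.
Optimal parenthesization: (A((BC)D)) with cost 2709.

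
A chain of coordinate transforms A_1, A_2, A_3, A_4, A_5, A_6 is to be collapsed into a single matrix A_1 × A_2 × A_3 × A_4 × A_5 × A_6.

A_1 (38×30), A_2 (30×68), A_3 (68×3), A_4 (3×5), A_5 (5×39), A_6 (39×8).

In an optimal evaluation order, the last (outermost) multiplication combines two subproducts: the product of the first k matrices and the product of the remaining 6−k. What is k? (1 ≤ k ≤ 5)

Adjacent pairs: A_1A_2 = 38·30·68 = 77520; A_2A_3 = 30·68·3 = 6120; A_3A_4 = 68·3·5 = 1020; A_4A_5 = 3·5·39 = 585; A_5A_6 = 5·39·8 = 1560.
Length 3: A_1..A_3: k=1: 0+6120+38·30·3=9540; k=2: 77520+0+38·68·3=85272 → min 9540 | A_2..A_4: k=2: 0+1020+30·68·5=11220; k=3: 6120+0+30·3·5=6570 → min 6570 | A_3..A_5: k=3: 0+585+68·3·39=8541; k=4: 1020+0+68·5·39=14280 → min 8541 | A_4..A_6: k=4: 0+1560+3·5·8=1680; k=5: 585+0+3·39·8=1521 → min 1521.
Length 4: A_1..A_4: k=1: 0+6570+38·30·5=12270; k=2: 77520+1020+38·68·5=91460; k=3: 9540+0+38·3·5=10110 → min 10110 | A_2..A_5: k=2: 0+8541+30·68·39=88101; k=3: 6120+585+30·3·39=10215; k=4: 6570+0+30·5·39=12420 → min 10215 | A_3..A_6: k=3: 0+1521+68·3·8=3153; k=4: 1020+1560+68·5·8=5300; k=5: 8541+0+68·39·8=29757 → min 3153.
Length 5: A_1..A_5: k=1: 0+10215+38·30·39=54675; k=2: 77520+8541+38·68·39=186837; k=3: 9540+585+38·3·39=14571; k=4: 10110+0+38·5·39=17520 → min 14571 | A_2..A_6: k=2: 0+3153+30·68·8=19473; k=3: 6120+1521+30·3·8=8361; k=4: 6570+1560+30·5·8=9330; k=5: 10215+0+30·39·8=19575 → min 8361.
Top-level splits: k=1: (A_1..A_1)·(A_2..A_6) → 0+8361+38·30·8 = 17481; k=2: (A_1..A_2)·(A_3..A_6) → 77520+3153+38·68·8 = 101345; k=3: (A_1..A_3)·(A_4..A_6) → 9540+1521+38·3·8 = 11973; k=4: (A_1..A_4)·(A_5..A_6) → 10110+1560+38·5·8 = 13190; k=5: (A_1..A_5)·(A_6..A_6) → 14571+0+38·39·8 = 26427.
Best split is after A_3, i.e. k = 3.

3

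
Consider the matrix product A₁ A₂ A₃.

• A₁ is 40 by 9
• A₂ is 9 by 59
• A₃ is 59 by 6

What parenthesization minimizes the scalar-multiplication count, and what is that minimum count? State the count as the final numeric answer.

(A₁ (A₂ A₃)): cost 5346.
((A₁ A₂) A₃): cost 35400.
Optimal: (A₁ (A₂ A₃)) with cost 5346.

5346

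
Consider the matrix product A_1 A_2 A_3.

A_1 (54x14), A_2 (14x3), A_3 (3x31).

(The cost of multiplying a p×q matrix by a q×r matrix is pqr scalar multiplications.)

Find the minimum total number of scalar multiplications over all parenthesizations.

7290

Order (A_1 (A_2 A_3)): (A_2 A_3): 14×3 by 3×31 → 14×31, cost 14·3·31 = 1302; (A_1 (A_2 A_3)): 54×14 by 14×31 → 54×31, cost 54·14·31 = 23436; cumulative 24738. Total 24738.
Order ((A_1 A_2) A_3): (A_1 A_2): 54×14 by 14×3 → 54×3, cost 54·14·3 = 2268; ((A_1 A_2) A_3): 54×3 by 3×31 → 54×31, cost 54·3·31 = 5022; cumulative 7290. Total 7290.
Minimum: 7290.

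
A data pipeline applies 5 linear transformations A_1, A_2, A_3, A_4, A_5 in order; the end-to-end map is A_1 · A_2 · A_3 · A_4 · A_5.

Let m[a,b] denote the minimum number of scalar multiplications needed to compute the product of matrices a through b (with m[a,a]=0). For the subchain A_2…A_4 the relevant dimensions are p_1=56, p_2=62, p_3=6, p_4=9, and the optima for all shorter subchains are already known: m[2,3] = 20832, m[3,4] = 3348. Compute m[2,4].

23856

m[2,4] = min over k∈[2,3] of m[2,k]+m[k+1,4]+p_{1}·p_k·p_{4}.
k=2: 0 + 3348 + 56·62·9 = 34596; k=3: 20832 + 0 + 56·6·9 = 23856.
Minimum: 23856 at k=3.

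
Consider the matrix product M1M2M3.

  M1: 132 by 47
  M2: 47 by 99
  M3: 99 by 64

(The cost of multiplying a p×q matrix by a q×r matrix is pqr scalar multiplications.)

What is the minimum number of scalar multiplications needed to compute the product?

Order (M1(M2M3)): (M2M3): 47×99 by 99×64 → 47×64, cost 47·99·64 = 297792; (M1(M2M3)): 132×47 by 47×64 → 132×64, cost 132·47·64 = 397056; cumulative 694848. Total 694848.
Order ((M1M2)M3): (M1M2): 132×47 by 47×99 → 132×99, cost 132·47·99 = 614196; ((M1M2)M3): 132×99 by 99×64 → 132×64, cost 132·99·64 = 836352; cumulative 1450548. Total 1450548.
Minimum: 694848.

694848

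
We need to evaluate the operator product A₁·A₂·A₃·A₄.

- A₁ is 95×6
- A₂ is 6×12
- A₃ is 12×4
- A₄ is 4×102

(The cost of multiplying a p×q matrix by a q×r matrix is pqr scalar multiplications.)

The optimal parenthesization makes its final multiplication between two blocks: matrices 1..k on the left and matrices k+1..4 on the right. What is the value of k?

Adjacent pairs: A₁A₂ = 95·6·12 = 6840; A₂A₃ = 6·12·4 = 288; A₃A₄ = 12·4·102 = 4896.
Length 3: A₁..A₃: k=1: 0+288+95·6·4=2568; k=2: 6840+0+95·12·4=11400 → min 2568 | A₂..A₄: k=2: 0+4896+6·12·102=12240; k=3: 288+0+6·4·102=2736 → min 2736.
Top-level splits: k=1: (A₁..A₁)·(A₂..A₄) → 0+2736+95·6·102 = 60876; k=2: (A₁..A₂)·(A₃..A₄) → 6840+4896+95·12·102 = 128016; k=3: (A₁..A₃)·(A₄..A₄) → 2568+0+95·4·102 = 41328.
Best split is after A₃, i.e. k = 3.

3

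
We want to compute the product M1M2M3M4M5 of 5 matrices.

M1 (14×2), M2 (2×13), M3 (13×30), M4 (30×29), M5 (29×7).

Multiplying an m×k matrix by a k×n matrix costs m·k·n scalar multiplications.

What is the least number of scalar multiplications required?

3122

Adjacent pairs: M1M2 = 14·2·13 = 364; M2M3 = 2·13·30 = 780; M3M4 = 13·30·29 = 11310; M4M5 = 30·29·7 = 6090.
Length 3: M1..M3: k=1: 0+780+14·2·30=1620; k=2: 364+0+14·13·30=5824 → min 1620 | M2..M4: k=2: 0+11310+2·13·29=12064; k=3: 780+0+2·30·29=2520 → min 2520 | M3..M5: k=3: 0+6090+13·30·7=8820; k=4: 11310+0+13·29·7=13949 → min 8820.
Length 4: M1..M4: k=1: 0+2520+14·2·29=3332; k=2: 364+11310+14·13·29=16952; k=3: 1620+0+14·30·29=13800 → min 3332 | M2..M5: k=2: 0+8820+2·13·7=9002; k=3: 780+6090+2·30·7=7290; k=4: 2520+0+2·29·7=2926 → min 2926.
Length 5: M1..M5: k=1: 0+2926+14·2·7=3122; k=2: 364+8820+14·13·7=10458; k=3: 1620+6090+14·30·7=10650; k=4: 3332+0+14·29·7=6174 → min 3122.
Optimal order: (M1(((M2M3)M4)M5)) with cost 3122.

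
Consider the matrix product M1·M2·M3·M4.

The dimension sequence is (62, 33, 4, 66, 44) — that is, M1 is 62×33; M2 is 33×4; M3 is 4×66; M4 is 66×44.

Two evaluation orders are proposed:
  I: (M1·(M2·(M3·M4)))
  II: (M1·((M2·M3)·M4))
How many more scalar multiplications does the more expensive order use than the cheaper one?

Order I = (M1·(M2·(M3·M4))): (M3·M4): 4×66 by 66×44 → 4×44, cost 4·66·44 = 11616; (M2·(M3·M4)): 33×4 by 4×44 → 33×44, cost 33·4·44 = 5808; cumulative 17424; (M1·(M2·(M3·M4))): 62×33 by 33×44 → 62×44, cost 62·33·44 = 90024; cumulative 107448. Total 107448.
Order II = (M1·((M2·M3)·M4)): (M2·M3): 33×4 by 4×66 → 33×66, cost 33·4·66 = 8712; ((M2·M3)·M4): 33×66 by 66×44 → 33×44, cost 33·66·44 = 95832; cumulative 104544; (M1·((M2·M3)·M4)): 62×33 by 33×44 → 62×44, cost 62·33·44 = 90024; cumulative 194568. Total 194568.
Difference: |107448 − 194568| = 87120.

87120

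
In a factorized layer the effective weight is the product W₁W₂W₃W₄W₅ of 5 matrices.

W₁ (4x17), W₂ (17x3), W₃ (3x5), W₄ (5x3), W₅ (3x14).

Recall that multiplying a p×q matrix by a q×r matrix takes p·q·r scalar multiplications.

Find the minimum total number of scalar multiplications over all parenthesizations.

Adjacent pairs: W₁W₂ = 4·17·3 = 204; W₂W₃ = 17·3·5 = 255; W₃W₄ = 3·5·3 = 45; W₄W₅ = 5·3·14 = 210.
Length 3: W₁..W₃: k=1: 0+255+4·17·5=595; k=2: 204+0+4·3·5=264 → min 264 | W₂..W₄: k=2: 0+45+17·3·3=198; k=3: 255+0+17·5·3=510 → min 198 | W₃..W₅: k=3: 0+210+3·5·14=420; k=4: 45+0+3·3·14=171 → min 171.
Length 4: W₁..W₄: k=1: 0+198+4·17·3=402; k=2: 204+45+4·3·3=285; k=3: 264+0+4·5·3=324 → min 285 | W₂..W₅: k=2: 0+171+17·3·14=885; k=3: 255+210+17·5·14=1655; k=4: 198+0+17·3·14=912 → min 885.
Length 5: W₁..W₅: k=1: 0+885+4·17·14=1837; k=2: 204+171+4·3·14=543; k=3: 264+210+4·5·14=754; k=4: 285+0+4·3·14=453 → min 453.
Optimal order: (((W₁W₂)(W₃W₄))W₅) with cost 453.

453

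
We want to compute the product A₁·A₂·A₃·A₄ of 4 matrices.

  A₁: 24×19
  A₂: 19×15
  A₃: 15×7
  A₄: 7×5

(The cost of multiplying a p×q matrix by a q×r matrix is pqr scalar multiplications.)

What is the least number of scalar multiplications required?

4230

Adjacent pairs: A₁A₂ = 24·19·15 = 6840; A₂A₃ = 19·15·7 = 1995; A₃A₄ = 15·7·5 = 525.
Length 3: A₁..A₃: k=1: 0+1995+24·19·7=5187; k=2: 6840+0+24·15·7=9360 → min 5187 | A₂..A₄: k=2: 0+525+19·15·5=1950; k=3: 1995+0+19·7·5=2660 → min 1950.
Length 4: A₁..A₄: k=1: 0+1950+24·19·5=4230; k=2: 6840+525+24·15·5=9165; k=3: 5187+0+24·7·5=6027 → min 4230.
Optimal order: (A₁·(A₂·(A₃·A₄))) with cost 4230.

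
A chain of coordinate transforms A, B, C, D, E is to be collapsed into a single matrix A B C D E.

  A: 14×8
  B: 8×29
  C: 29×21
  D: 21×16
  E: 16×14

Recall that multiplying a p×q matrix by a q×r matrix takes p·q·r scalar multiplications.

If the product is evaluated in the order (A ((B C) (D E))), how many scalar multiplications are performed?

13496

(B C): 8×29 by 29×21 → 8×21, cost 8·29·21 = 4872
(D E): 21×16 by 16×14 → 21×14, cost 21·16·14 = 4704
((B C) (D E)): 8×21 by 21×14 → 8×14, cost 8·21·14 = 2352; cumulative 11928
(A ((B C) (D E))): 14×8 by 8×14 → 14×14, cost 14·8·14 = 1568; cumulative 13496
Total: 13496 scalar multiplications.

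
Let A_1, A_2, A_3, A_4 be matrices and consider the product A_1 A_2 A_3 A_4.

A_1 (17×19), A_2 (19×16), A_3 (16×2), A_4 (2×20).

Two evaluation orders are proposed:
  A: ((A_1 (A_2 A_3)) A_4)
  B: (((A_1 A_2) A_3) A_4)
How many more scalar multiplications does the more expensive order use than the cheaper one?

Order A = ((A_1 (A_2 A_3)) A_4): (A_2 A_3): 19×16 by 16×2 → 19×2, cost 19·16·2 = 608; (A_1 (A_2 A_3)): 17×19 by 19×2 → 17×2, cost 17·19·2 = 646; cumulative 1254; ((A_1 (A_2 A_3)) A_4): 17×2 by 2×20 → 17×20, cost 17·2·20 = 680; cumulative 1934. Total 1934.
Order B = (((A_1 A_2) A_3) A_4): (A_1 A_2): 17×19 by 19×16 → 17×16, cost 17·19·16 = 5168; ((A_1 A_2) A_3): 17×16 by 16×2 → 17×2, cost 17·16·2 = 544; cumulative 5712; (((A_1 A_2) A_3) A_4): 17×2 by 2×20 → 17×20, cost 17·2·20 = 680; cumulative 6392. Total 6392.
Difference: |1934 − 6392| = 4458.

4458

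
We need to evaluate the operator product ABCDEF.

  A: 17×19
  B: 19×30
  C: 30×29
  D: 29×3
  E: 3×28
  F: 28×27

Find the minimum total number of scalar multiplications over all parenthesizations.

8934

Adjacent pairs: AB = 17·19·30 = 9690; BC = 19·30·29 = 16530; CD = 30·29·3 = 2610; DE = 29·3·28 = 2436; EF = 3·28·27 = 2268.
Length 3: A..C: k=1: 0+16530+17·19·29=25897; k=2: 9690+0+17·30·29=24480 → min 24480 | B..D: k=2: 0+2610+19·30·3=4320; k=3: 16530+0+19·29·3=18183 → min 4320 | C..E: k=3: 0+2436+30·29·28=26796; k=4: 2610+0+30·3·28=5130 → min 5130 | D..F: k=4: 0+2268+29·3·27=4617; k=5: 2436+0+29·28·27=24360 → min 4617.
Length 4: A..D: k=1: 0+4320+17·19·3=5289; k=2: 9690+2610+17·30·3=13830; k=3: 24480+0+17·29·3=25959 → min 5289 | B..E: k=2: 0+5130+19·30·28=21090; k=3: 16530+2436+19·29·28=34394; k=4: 4320+0+19·3·28=5916 → min 5916 | C..F: k=3: 0+4617+30·29·27=28107; k=4: 2610+2268+30·3·27=7308; k=5: 5130+0+30·28·27=27810 → min 7308.
Length 5: A..E: k=1: 0+5916+17·19·28=14960; k=2: 9690+5130+17·30·28=29100; k=3: 24480+2436+17·29·28=40720; k=4: 5289+0+17·3·28=6717 → min 6717 | B..F: k=2: 0+7308+19·30·27=22698; k=3: 16530+4617+19·29·27=36024; k=4: 4320+2268+19·3·27=8127; k=5: 5916+0+19·28·27=20280 → min 8127.
Length 6: A..F: k=1: 0+8127+17·19·27=16848; k=2: 9690+7308+17·30·27=30768; k=3: 24480+4617+17·29·27=42408; k=4: 5289+2268+17·3·27=8934; k=5: 6717+0+17·28·27=19569 → min 8934.
Optimal order: ((A(B(CD)))(EF)) with cost 8934.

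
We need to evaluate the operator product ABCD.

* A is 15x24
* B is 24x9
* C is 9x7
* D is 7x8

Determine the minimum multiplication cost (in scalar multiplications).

4824

Adjacent pairs: AB = 15·24·9 = 3240; BC = 24·9·7 = 1512; CD = 9·7·8 = 504.
Length 3: A..C: k=1: 0+1512+15·24·7=4032; k=2: 3240+0+15·9·7=4185 → min 4032 | B..D: k=2: 0+504+24·9·8=2232; k=3: 1512+0+24·7·8=2856 → min 2232.
Length 4: A..D: k=1: 0+2232+15·24·8=5112; k=2: 3240+504+15·9·8=4824; k=3: 4032+0+15·7·8=4872 → min 4824.
Optimal order: ((AB)(CD)) with cost 4824.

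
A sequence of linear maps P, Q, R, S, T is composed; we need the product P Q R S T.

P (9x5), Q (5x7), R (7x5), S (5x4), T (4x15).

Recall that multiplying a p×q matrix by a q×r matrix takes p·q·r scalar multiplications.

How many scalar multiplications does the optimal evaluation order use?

995

Adjacent pairs: PQ = 9·5·7 = 315; QR = 5·7·5 = 175; RS = 7·5·4 = 140; ST = 5·4·15 = 300.
Length 3: P..R: k=1: 0+175+9·5·5=400; k=2: 315+0+9·7·5=630 → min 400 | Q..S: k=2: 0+140+5·7·4=280; k=3: 175+0+5·5·4=275 → min 275 | R..T: k=3: 0+300+7·5·15=825; k=4: 140+0+7·4·15=560 → min 560.
Length 4: P..S: k=1: 0+275+9·5·4=455; k=2: 315+140+9·7·4=707; k=3: 400+0+9·5·4=580 → min 455 | Q..T: k=2: 0+560+5·7·15=1085; k=3: 175+300+5·5·15=850; k=4: 275+0+5·4·15=575 → min 575.
Length 5: P..T: k=1: 0+575+9·5·15=1250; k=2: 315+560+9·7·15=1820; k=3: 400+300+9·5·15=1375; k=4: 455+0+9·4·15=995 → min 995.
Optimal order: ((P ((Q R) S)) T) with cost 995.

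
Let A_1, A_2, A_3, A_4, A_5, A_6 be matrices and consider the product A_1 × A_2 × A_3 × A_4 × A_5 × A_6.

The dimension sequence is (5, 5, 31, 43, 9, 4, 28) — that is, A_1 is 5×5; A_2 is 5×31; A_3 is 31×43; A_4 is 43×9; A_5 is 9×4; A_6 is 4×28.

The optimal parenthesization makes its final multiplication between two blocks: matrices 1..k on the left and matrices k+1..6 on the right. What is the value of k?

Adjacent pairs: A_1A_2 = 5·5·31 = 775; A_2A_3 = 5·31·43 = 6665; A_3A_4 = 31·43·9 = 11997; A_4A_5 = 43·9·4 = 1548; A_5A_6 = 9·4·28 = 1008.
Length 3: A_1..A_3: k=1: 0+6665+5·5·43=7740; k=2: 775+0+5·31·43=7440 → min 7440 | A_2..A_4: k=2: 0+11997+5·31·9=13392; k=3: 6665+0+5·43·9=8600 → min 8600 | A_3..A_5: k=3: 0+1548+31·43·4=6880; k=4: 11997+0+31·9·4=13113 → min 6880 | A_4..A_6: k=4: 0+1008+43·9·28=11844; k=5: 1548+0+43·4·28=6364 → min 6364.
Length 4: A_1..A_4: k=1: 0+8600+5·5·9=8825; k=2: 775+11997+5·31·9=14167; k=3: 7440+0+5·43·9=9375 → min 8825 | A_2..A_5: k=2: 0+6880+5·31·4=7500; k=3: 6665+1548+5·43·4=9073; k=4: 8600+0+5·9·4=8780 → min 7500 | A_3..A_6: k=3: 0+6364+31·43·28=43688; k=4: 11997+1008+31·9·28=20817; k=5: 6880+0+31·4·28=10352 → min 10352.
Length 5: A_1..A_5: k=1: 0+7500+5·5·4=7600; k=2: 775+6880+5·31·4=8275; k=3: 7440+1548+5·43·4=9848; k=4: 8825+0+5·9·4=9005 → min 7600 | A_2..A_6: k=2: 0+10352+5·31·28=14692; k=3: 6665+6364+5·43·28=19049; k=4: 8600+1008+5·9·28=10868; k=5: 7500+0+5·4·28=8060 → min 8060.
Top-level splits: k=1: (A_1..A_1)·(A_2..A_6) → 0+8060+5·5·28 = 8760; k=2: (A_1..A_2)·(A_3..A_6) → 775+10352+5·31·28 = 15467; k=3: (A_1..A_3)·(A_4..A_6) → 7440+6364+5·43·28 = 19824; k=4: (A_1..A_4)·(A_5..A_6) → 8825+1008+5·9·28 = 11093; k=5: (A_1..A_5)·(A_6..A_6) → 7600+0+5·4·28 = 8160.
Best split is after A_5, i.e. k = 5.

5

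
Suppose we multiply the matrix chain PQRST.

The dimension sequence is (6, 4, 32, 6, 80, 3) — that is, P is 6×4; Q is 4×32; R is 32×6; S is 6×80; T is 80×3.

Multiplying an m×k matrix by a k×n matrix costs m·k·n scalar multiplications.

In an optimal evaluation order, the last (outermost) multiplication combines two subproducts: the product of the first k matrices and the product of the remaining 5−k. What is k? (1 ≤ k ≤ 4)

Adjacent pairs: PQ = 6·4·32 = 768; QR = 4·32·6 = 768; RS = 32·6·80 = 15360; ST = 6·80·3 = 1440.
Length 3: P..R: k=1: 0+768+6·4·6=912; k=2: 768+0+6·32·6=1920 → min 912 | Q..S: k=2: 0+15360+4·32·80=25600; k=3: 768+0+4·6·80=2688 → min 2688 | R..T: k=3: 0+1440+32·6·3=2016; k=4: 15360+0+32·80·3=23040 → min 2016.
Length 4: P..S: k=1: 0+2688+6·4·80=4608; k=2: 768+15360+6·32·80=31488; k=3: 912+0+6·6·80=3792 → min 3792 | Q..T: k=2: 0+2016+4·32·3=2400; k=3: 768+1440+4·6·3=2280; k=4: 2688+0+4·80·3=3648 → min 2280.
Top-level splits: k=1: (P..P)·(Q..T) → 0+2280+6·4·3 = 2352; k=2: (P..Q)·(R..T) → 768+2016+6·32·3 = 3360; k=3: (P..R)·(S..T) → 912+1440+6·6·3 = 2460; k=4: (P..S)·(T..T) → 3792+0+6·80·3 = 5232.
Best split is after P, i.e. k = 1.

1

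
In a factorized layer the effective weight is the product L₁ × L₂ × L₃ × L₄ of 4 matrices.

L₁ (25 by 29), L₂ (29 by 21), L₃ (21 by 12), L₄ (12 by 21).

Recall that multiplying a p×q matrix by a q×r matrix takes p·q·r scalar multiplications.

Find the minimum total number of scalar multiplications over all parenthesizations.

22308

Adjacent pairs: L₁L₂ = 25·29·21 = 15225; L₂L₃ = 29·21·12 = 7308; L₃L₄ = 21·12·21 = 5292.
Length 3: L₁..L₃: k=1: 0+7308+25·29·12=16008; k=2: 15225+0+25·21·12=21525 → min 16008 | L₂..L₄: k=2: 0+5292+29·21·21=18081; k=3: 7308+0+29·12·21=14616 → min 14616.
Length 4: L₁..L₄: k=1: 0+14616+25·29·21=29841; k=2: 15225+5292+25·21·21=31542; k=3: 16008+0+25·12·21=22308 → min 22308.
Optimal order: ((L₁ × (L₂ × L₃)) × L₄) with cost 22308.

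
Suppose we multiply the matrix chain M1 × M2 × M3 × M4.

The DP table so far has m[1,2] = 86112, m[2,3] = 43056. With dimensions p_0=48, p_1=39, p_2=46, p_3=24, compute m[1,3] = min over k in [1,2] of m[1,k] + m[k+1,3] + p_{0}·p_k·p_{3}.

m[1,3] = min over k∈[1,2] of m[1,k]+m[k+1,3]+p_{0}·p_k·p_{3}.
k=1: 0 + 43056 + 48·39·24 = 87984; k=2: 86112 + 0 + 48·46·24 = 139104.
Minimum: 87984 at k=1.

87984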